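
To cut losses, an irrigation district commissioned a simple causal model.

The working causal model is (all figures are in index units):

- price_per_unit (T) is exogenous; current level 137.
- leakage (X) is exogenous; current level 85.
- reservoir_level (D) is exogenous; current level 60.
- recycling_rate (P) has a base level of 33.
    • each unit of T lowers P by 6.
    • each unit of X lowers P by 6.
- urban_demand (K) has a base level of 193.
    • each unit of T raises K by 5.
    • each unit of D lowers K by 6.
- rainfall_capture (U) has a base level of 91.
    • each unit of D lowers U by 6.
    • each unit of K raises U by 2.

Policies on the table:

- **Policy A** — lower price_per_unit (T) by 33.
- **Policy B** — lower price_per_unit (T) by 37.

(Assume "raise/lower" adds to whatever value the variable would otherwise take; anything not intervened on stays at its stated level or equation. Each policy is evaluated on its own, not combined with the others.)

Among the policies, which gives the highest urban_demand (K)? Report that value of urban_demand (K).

Policy A (T − 33):
  T = 137 − 33 = 104
  D = 60
  K = 193 + 5·104 − 6·60 = 353
Policy B (T − 37):
  T = 137 − 37 = 100
  D = 60
  K = 193 + 5·100 − 6·60 = 333
Comparing — Policy A: K=353, Policy B: K=333. Highest is 353 (Policy A).

353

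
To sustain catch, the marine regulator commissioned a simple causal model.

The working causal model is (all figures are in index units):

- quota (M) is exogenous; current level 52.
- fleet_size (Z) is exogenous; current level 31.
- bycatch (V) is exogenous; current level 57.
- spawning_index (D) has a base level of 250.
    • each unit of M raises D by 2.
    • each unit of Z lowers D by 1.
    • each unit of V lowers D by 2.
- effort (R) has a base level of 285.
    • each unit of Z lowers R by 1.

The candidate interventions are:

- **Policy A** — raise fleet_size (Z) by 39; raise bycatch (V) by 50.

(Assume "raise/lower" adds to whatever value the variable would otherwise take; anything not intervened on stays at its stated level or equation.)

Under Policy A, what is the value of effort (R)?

Policy A (Z + 39, V + 50):
  Z = 31 + 39 = 70
  R = 285 − 70 = 215

215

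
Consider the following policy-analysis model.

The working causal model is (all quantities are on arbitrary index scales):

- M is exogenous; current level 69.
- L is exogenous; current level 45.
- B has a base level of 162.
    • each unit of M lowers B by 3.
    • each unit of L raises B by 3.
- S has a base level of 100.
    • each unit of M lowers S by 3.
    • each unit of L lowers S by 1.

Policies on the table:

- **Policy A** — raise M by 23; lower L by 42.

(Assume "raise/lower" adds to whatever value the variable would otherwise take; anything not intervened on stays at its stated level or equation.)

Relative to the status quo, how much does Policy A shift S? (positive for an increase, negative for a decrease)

-27

Baseline:
  M = 69
  L = 45
  S = 100 − 3·69 − 45 = -152
Policy A (M + 23, L − 42):
  M = 69 + 23 = 92
  L = 45 − 42 = 3
  S = 100 − 3·92 − 3 = -179
Change in S: -179 − (-152) = -27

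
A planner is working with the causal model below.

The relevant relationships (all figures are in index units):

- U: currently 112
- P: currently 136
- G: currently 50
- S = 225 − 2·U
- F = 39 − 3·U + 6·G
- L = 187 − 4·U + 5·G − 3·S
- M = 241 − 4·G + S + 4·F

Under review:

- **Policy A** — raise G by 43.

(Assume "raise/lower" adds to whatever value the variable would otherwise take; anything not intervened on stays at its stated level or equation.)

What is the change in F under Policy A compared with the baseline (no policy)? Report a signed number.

258

Baseline:
  U = 112
  G = 50
  F = 39 − 3·112 + 6·50 = 3
Policy A (G + 43):
  U = 112
  G = 50 + 43 = 93
  F = 39 − 3·112 + 6·93 = 261
Change in F: 261 − 3 = 258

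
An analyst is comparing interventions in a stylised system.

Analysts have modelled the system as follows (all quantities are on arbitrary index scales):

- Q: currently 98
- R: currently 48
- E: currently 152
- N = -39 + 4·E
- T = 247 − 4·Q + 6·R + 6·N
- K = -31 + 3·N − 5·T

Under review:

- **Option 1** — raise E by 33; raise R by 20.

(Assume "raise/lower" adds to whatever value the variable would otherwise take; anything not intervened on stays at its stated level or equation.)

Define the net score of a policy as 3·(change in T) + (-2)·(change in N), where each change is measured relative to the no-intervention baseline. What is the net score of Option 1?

2472

Baseline:
  Q = 98
  R = 48
  E = 152
  N = -39 + 4·152 = 569
  T = 247 − 4·98 + 6·48 + 6·569 = 3557
Option 1 (E + 33, R + 20):
  Q = 98
  R = 48 + 20 = 68
  E = 152 + 33 = 185
  N = -39 + 4·185 = 701
  T = 247 − 4·98 + 6·68 + 6·701 = 4469
ΔT = 4469 − 3557 = 912; ΔN = 701 − 569 = 132
Score = 3·912 + (-2)·132 = 2472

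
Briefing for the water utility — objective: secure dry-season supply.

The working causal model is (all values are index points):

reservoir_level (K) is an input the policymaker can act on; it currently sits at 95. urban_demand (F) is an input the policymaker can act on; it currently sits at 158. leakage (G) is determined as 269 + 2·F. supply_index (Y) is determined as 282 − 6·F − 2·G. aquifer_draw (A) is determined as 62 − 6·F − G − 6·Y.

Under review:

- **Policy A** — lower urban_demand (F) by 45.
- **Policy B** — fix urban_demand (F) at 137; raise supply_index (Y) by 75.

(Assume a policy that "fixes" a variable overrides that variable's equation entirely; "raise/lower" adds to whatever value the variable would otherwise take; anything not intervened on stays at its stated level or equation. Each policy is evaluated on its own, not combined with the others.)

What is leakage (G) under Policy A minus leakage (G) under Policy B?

Policy A (F − 45):
  F = 158 − 45 = 113
  G = 269 + 2·113 = 495
Policy B (F := 137, Y + 75):
  F = 137
  G = 269 + 2·137 = 543
G: 495 − 543 = -48

-48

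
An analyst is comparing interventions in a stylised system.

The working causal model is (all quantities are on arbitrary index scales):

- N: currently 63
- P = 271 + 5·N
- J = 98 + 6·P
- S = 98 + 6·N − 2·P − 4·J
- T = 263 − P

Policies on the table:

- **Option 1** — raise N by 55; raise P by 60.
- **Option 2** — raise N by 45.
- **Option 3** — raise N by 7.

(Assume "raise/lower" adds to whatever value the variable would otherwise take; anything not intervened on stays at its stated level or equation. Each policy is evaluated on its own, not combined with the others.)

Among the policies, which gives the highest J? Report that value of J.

Option 1 (N + 55, P + 60):
  N = 63 + 55 = 118
  P = 271 + 5·118 (+60 from intervention) = 921
  J = 98 + 6·921 = 5624
Option 2 (N + 45):
  N = 63 + 45 = 108
  P = 271 + 5·108 = 811
  J = 98 + 6·811 = 4964
Option 3 (N + 7):
  N = 63 + 7 = 70
  P = 271 + 5·70 = 621
  J = 98 + 6·621 = 3824
Comparing — Option 1: J=5624, Option 2: J=4964, Option 3: J=3824. Highest is 5624 (Option 1).

5624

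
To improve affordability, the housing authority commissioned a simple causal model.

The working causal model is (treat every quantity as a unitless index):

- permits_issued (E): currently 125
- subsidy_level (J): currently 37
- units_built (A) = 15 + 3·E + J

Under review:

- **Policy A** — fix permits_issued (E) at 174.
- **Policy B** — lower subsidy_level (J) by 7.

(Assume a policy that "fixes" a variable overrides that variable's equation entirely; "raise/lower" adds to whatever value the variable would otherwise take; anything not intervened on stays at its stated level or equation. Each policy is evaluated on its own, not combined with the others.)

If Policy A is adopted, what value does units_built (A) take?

574

Policy A (E := 174):
  E = 174
  J = 37
  A = 15 + 3·174 + 37 = 574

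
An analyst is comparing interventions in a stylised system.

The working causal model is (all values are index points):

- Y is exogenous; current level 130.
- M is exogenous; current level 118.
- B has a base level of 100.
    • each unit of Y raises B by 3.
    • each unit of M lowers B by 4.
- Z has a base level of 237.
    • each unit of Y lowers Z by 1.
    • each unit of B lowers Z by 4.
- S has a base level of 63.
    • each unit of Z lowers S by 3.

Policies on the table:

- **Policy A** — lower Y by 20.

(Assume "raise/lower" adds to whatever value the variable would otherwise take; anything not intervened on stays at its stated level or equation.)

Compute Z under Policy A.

295

Policy A (Y − 20):
  Y = 130 − 20 = 110
  M = 118
  B = 100 + 3·110 − 4·118 = -42
  Z = 237 − 110 − 4·(-42) = 295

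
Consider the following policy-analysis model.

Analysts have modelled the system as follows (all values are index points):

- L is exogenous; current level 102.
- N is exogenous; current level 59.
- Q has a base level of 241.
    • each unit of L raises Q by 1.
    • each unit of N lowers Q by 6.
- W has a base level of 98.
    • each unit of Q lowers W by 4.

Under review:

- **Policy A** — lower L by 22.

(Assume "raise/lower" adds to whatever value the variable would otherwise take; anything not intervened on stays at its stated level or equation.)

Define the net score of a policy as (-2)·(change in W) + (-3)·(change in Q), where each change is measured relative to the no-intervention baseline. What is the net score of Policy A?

-110

Baseline:
  L = 102
  N = 59
  Q = 241 + 102 − 6·59 = -11
  W = 98 − 4·(-11) = 142
Policy A (L − 22):
  L = 102 − 22 = 80
  N = 59
  Q = 241 + 80 − 6·59 = -33
  W = 98 − 4·(-33) = 230
ΔW = 230 − 142 = 88; ΔQ = -33 − (-11) = -22
Score = (-2)·88 + (-3)·(-22) = -110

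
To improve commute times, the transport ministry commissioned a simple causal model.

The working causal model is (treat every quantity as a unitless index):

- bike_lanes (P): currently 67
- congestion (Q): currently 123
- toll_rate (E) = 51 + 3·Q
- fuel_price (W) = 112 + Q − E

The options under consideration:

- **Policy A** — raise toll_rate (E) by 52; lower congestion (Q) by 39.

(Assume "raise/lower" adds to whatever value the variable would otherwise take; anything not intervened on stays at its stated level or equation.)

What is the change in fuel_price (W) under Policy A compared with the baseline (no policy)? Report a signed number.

26

Baseline:
  Q = 123
  E = 51 + 3·123 = 420
  W = 112 + 123 − 420 = -185
Policy A (E + 52, Q − 39):
  Q = 123 − 39 = 84
  E = 51 + 3·84 (+52 from intervention) = 355
  W = 112 + 84 − 355 = -159
Change in W: -159 − (-185) = 26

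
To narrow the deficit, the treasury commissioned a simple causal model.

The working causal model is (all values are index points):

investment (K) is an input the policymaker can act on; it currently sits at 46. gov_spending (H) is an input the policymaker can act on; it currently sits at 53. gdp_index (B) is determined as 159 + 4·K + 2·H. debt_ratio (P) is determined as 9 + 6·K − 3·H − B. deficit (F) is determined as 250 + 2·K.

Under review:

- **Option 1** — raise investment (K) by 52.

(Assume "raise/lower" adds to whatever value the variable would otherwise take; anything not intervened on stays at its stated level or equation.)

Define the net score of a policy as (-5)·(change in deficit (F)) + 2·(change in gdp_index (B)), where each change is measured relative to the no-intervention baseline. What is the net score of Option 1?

Baseline:
  K = 46
  H = 53
  B = 159 + 4·46 + 2·53 = 449
  F = 250 + 2·46 = 342
Option 1 (K + 52):
  K = 46 + 52 = 98
  H = 53
  B = 159 + 4·98 + 2·53 = 657
  F = 250 + 2·98 = 446
ΔF = 446 − 342 = 104; ΔB = 657 − 449 = 208
Score = (-5)·104 + 2·208 = -104

-104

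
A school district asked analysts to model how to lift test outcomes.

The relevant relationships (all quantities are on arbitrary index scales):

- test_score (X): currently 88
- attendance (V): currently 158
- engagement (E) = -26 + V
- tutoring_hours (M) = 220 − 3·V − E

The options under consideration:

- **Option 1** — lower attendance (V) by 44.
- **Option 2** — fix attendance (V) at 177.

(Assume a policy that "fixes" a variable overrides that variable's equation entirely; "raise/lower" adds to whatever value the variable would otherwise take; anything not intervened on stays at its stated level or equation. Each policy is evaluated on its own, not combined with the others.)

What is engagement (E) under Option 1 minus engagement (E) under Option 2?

Option 1 (V − 44):
  V = 158 − 44 = 114
  E = -26 + 114 = 88
Option 2 (V := 177):
  V = 177
  E = -26 + 177 = 151
E: 88 − 151 = -63

-63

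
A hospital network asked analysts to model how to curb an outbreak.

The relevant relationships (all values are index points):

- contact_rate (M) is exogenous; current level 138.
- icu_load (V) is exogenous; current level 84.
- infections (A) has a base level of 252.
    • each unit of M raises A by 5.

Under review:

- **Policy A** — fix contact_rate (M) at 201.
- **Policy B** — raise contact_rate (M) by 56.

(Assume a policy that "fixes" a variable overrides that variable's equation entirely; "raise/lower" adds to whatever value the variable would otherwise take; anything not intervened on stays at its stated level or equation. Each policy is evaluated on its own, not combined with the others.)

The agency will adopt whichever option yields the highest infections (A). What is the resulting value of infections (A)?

Policy A (M := 201):
  M = 201
  A = 252 + 5·201 = 1257
Policy B (M + 56):
  M = 138 + 56 = 194
  A = 252 + 5·194 = 1222
Comparing — Policy A: A=1257, Policy B: A=1222. Highest is 1257 (Policy A).

1257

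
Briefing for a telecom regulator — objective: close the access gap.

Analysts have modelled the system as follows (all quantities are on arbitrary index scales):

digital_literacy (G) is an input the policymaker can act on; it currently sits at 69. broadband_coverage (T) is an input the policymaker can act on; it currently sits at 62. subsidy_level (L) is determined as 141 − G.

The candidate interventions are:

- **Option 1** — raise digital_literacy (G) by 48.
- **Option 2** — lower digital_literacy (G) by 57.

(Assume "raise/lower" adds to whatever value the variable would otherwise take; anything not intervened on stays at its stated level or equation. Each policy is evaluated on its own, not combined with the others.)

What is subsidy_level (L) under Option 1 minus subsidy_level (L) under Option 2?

-105

Option 1 (G + 48):
  G = 69 + 48 = 117
  L = 141 − 117 = 24
Option 2 (G − 57):
  G = 69 − 57 = 12
  L = 141 − 12 = 129
L: 24 − 129 = -105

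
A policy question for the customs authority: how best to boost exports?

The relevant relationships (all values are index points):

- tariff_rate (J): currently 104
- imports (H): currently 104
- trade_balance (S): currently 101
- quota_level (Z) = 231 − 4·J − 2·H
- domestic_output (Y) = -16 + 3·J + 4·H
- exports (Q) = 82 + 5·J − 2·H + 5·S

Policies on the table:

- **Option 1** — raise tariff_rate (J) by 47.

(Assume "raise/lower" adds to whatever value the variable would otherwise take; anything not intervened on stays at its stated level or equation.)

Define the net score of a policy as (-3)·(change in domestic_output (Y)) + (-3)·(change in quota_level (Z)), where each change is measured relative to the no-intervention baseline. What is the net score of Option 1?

Baseline:
  J = 104
  H = 104
  Z = 231 − 4·104 − 2·104 = -393
  Y = -16 + 3·104 + 4·104 = 712
Option 1 (J + 47):
  J = 104 + 47 = 151
  H = 104
  Z = 231 − 4·151 − 2·104 = -581
  Y = -16 + 3·151 + 4·104 = 853
ΔY = 853 − 712 = 141; ΔZ = -581 − (-393) = -188
Score = (-3)·141 + (-3)·(-188) = 141

141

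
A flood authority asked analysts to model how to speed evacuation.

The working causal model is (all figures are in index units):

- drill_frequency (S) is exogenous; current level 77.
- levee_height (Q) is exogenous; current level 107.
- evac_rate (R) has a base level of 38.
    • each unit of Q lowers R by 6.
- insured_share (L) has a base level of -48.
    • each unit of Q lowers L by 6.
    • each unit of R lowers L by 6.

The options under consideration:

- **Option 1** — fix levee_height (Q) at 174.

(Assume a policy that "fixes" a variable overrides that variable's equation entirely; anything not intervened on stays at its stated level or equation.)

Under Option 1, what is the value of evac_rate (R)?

-1006

Option 1 (Q := 174):
  Q = 174
  R = 38 − 6·174 = -1006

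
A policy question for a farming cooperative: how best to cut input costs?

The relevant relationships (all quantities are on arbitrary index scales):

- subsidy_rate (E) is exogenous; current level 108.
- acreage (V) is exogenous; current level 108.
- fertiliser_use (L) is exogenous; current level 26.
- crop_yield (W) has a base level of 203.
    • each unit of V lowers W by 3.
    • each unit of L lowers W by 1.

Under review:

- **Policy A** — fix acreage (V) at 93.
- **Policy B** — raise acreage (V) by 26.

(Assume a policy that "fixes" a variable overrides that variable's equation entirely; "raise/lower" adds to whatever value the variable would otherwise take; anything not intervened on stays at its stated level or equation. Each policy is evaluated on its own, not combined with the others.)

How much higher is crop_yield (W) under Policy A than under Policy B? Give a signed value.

123

Policy A (V := 93):
  V = 93
  L = 26
  W = 203 − 3·93 − 26 = -102
Policy B (V + 26):
  V = 108 + 26 = 134
  L = 26
  W = 203 − 3·134 − 26 = -225
W: -102 − (-225) = 123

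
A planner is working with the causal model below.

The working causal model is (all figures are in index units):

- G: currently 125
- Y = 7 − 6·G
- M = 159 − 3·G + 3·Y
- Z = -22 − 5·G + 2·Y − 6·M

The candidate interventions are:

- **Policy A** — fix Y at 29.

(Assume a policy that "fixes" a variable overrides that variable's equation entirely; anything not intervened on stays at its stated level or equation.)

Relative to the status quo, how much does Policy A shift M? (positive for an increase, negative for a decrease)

Baseline:
  G = 125
  Y = 7 − 6·125 = -743
  M = 159 − 3·125 + 3·(-743) = -2445
Policy A (Y := 29):
  G = 125
  Y = 29
  M = 159 − 3·125 + 3·29 = -129
Change in M: -129 − (-2445) = 2316

2316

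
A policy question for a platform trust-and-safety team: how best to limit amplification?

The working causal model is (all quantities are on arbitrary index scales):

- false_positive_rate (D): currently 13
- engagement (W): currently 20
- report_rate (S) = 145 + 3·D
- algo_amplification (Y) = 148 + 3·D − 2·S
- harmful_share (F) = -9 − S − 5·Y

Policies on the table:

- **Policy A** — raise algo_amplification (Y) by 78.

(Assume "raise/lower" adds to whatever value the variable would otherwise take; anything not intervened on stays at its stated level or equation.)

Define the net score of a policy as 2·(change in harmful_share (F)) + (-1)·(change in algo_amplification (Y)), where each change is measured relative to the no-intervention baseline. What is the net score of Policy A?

-858

Baseline:
  D = 13
  S = 145 + 3·13 = 184
  Y = 148 + 3·13 − 2·184 = -181
  F = -9 − 184 − 5·(-181) = 712
Policy A (Y + 78):
  D = 13
  S = 145 + 3·13 = 184
  Y = 148 + 3·13 − 2·184 (+78 from intervention) = -103
  F = -9 − 184 − 5·(-103) = 322
ΔF = 322 − 712 = -390; ΔY = -103 − (-181) = 78
Score = 2·(-390) + (-1)·78 = -858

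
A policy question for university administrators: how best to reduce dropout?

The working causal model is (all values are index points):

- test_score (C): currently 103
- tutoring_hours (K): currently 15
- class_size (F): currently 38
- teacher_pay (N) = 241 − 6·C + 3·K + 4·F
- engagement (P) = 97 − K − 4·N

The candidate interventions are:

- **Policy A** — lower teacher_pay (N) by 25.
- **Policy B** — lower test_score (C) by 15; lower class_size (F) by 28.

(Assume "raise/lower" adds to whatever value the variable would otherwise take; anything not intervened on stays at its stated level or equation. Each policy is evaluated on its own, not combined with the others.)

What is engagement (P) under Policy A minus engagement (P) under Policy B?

Policy A (N − 25):
  C = 103
  K = 15
  F = 38
  N = 241 − 6·103 + 3·15 + 4·38 (−25 from intervention) = -205
  P = 97 − 15 − 4·(-205) = 902
Policy B (C − 15, F − 28):
  C = 103 − 15 = 88
  K = 15
  F = 38 − 28 = 10
  N = 241 − 6·88 + 3·15 + 4·10 = -202
  P = 97 − 15 − 4·(-202) = 890
P: 902 − 890 = 12

12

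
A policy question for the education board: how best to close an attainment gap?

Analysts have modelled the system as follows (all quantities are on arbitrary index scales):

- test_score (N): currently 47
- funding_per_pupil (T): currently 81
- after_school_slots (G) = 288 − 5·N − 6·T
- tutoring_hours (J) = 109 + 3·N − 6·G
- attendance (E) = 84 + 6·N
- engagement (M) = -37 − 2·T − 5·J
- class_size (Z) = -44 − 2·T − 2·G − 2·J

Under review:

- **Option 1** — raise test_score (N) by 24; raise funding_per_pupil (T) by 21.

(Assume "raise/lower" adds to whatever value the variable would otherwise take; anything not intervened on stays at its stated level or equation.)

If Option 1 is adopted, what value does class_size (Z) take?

Option 1 (N + 24, T + 21):
  N = 47 + 24 = 71
  T = 81 + 21 = 102
  G = 288 − 5·71 − 6·102 = -679
  J = 109 + 3·71 − 6·(-679) = 4396
  Z = -44 − 2·102 − 2·(-679) − 2·4396 = -7682

-7682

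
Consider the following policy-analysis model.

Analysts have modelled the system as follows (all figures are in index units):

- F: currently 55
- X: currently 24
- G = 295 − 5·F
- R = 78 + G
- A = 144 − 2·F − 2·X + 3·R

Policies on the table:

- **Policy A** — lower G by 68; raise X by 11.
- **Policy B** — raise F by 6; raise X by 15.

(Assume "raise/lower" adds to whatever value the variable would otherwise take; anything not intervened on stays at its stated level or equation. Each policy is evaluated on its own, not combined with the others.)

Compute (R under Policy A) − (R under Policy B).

-38

Policy A (G − 68, X + 11):
  F = 55
  G = 295 − 5·55 (−68 from intervention) = -48
  R = 78 + (-48) = 30
Policy B (F + 6, X + 15):
  F = 55 + 6 = 61
  G = 295 − 5·61 = -10
  R = 78 + (-10) = 68
R: 30 − 68 = -38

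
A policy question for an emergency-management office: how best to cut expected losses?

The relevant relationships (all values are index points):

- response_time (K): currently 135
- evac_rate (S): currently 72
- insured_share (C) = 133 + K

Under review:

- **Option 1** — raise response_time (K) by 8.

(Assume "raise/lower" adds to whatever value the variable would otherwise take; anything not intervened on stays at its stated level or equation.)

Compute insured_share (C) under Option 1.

276

Option 1 (K + 8):
  K = 135 + 8 = 143
  C = 133 + 143 = 276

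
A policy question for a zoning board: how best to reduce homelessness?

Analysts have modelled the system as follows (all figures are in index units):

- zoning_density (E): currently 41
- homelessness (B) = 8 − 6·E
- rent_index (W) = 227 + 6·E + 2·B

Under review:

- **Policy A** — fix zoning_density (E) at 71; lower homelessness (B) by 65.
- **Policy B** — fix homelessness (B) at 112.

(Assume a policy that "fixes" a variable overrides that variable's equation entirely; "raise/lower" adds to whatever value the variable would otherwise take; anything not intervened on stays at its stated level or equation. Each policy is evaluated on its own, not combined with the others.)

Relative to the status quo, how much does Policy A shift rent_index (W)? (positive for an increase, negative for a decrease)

Baseline:
  E = 41
  B = 8 − 6·41 = -238
  W = 227 + 6·41 + 2·(-238) = -3
Policy A (E := 71, B − 65):
  E = 71
  B = 8 − 6·71 (−65 from intervention) = -483
  W = 227 + 6·71 + 2·(-483) = -313
Change in W: -313 − (-3) = -310

-310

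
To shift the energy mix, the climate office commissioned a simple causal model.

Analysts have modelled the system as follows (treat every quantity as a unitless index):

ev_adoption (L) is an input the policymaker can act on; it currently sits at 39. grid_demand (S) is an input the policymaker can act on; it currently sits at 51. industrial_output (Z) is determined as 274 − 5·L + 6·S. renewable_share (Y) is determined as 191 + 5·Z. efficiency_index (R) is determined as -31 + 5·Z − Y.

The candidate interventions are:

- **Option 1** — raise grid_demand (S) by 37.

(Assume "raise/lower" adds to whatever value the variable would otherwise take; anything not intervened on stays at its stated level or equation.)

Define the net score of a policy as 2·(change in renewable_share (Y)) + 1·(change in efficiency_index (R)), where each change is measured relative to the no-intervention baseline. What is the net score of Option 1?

Baseline:
  L = 39
  S = 51
  Z = 274 − 5·39 + 6·51 = 385
  Y = 191 + 5·385 = 2116
  R = -31 + 5·385 − 2116 = -222
Option 1 (S + 37):
  L = 39
  S = 51 + 37 = 88
  Z = 274 − 5·39 + 6·88 = 607
  Y = 191 + 5·607 = 3226
  R = -31 + 5·607 − 3226 = -222
ΔY = 3226 − 2116 = 1110; ΔR = -222 − (-222) = 0
Score = 2·1110 + 1·0 = 2220

2220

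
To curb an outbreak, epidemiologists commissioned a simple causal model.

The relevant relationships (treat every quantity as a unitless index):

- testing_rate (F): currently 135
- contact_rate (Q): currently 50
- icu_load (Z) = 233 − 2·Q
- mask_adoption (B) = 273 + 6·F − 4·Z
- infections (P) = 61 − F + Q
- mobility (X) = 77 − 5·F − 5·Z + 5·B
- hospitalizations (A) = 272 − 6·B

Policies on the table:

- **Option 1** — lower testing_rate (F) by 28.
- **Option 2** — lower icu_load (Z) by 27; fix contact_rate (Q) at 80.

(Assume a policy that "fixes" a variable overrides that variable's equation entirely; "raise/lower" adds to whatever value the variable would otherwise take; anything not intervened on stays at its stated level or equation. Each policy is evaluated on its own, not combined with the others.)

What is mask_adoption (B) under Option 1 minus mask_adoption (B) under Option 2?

Option 1 (F − 28):
  F = 135 − 28 = 107
  Q = 50
  Z = 233 − 2·50 = 133
  B = 273 + 6·107 − 4·133 = 383
Option 2 (Z − 27, Q := 80):
  F = 135
  Q = 80
  Z = 233 − 2·80 (−27 from intervention) = 46
  B = 273 + 6·135 − 4·46 = 899
B: 383 − 899 = -516

-516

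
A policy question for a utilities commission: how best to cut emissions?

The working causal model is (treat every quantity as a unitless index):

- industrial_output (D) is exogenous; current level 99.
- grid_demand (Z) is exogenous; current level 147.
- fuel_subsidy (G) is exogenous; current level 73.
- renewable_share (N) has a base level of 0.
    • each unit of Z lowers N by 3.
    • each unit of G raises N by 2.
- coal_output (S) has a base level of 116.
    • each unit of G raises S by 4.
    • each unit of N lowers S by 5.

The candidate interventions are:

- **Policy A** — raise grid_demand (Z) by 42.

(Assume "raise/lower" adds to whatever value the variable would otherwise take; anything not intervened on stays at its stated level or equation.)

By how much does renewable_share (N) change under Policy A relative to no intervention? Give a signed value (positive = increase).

-126

Baseline:
  Z = 147
  G = 73
  N = 0 − 3·147 + 2·73 = -295
Policy A (Z + 42):
  Z = 147 + 42 = 189
  G = 73
  N = 0 − 3·189 + 2·73 = -421
Change in N: -421 − (-295) = -126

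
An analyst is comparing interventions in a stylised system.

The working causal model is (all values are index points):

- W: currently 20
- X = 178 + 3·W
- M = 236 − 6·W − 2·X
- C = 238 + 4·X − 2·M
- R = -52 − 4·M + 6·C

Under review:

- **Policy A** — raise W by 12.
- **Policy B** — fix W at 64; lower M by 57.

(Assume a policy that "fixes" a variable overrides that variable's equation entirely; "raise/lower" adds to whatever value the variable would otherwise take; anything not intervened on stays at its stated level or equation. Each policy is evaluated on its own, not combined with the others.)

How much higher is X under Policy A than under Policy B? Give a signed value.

-96

Policy A (W + 12):
  W = 20 + 12 = 32
  X = 178 + 3·32 = 274
Policy B (W := 64, M − 57):
  W = 64
  X = 178 + 3·64 = 370
X: 274 − 370 = -96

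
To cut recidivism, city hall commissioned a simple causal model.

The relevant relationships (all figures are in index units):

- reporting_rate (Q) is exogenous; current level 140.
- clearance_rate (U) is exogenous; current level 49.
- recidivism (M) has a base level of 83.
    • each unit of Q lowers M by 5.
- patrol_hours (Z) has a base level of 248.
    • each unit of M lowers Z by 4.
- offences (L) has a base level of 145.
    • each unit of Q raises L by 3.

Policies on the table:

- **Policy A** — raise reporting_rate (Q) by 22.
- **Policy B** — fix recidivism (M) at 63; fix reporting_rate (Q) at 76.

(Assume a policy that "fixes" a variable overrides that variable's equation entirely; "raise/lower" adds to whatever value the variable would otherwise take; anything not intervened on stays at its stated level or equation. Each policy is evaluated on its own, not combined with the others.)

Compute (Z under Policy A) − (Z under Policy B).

3160

Policy A (Q + 22):
  Q = 140 + 22 = 162
  M = 83 − 5·162 = -727
  Z = 248 − 4·(-727) = 3156
Policy B (M := 63, Q := 76):
  Q = 76
  M = 63
  Z = 248 − 4·63 = -4
Z: 3156 − (-4) = 3160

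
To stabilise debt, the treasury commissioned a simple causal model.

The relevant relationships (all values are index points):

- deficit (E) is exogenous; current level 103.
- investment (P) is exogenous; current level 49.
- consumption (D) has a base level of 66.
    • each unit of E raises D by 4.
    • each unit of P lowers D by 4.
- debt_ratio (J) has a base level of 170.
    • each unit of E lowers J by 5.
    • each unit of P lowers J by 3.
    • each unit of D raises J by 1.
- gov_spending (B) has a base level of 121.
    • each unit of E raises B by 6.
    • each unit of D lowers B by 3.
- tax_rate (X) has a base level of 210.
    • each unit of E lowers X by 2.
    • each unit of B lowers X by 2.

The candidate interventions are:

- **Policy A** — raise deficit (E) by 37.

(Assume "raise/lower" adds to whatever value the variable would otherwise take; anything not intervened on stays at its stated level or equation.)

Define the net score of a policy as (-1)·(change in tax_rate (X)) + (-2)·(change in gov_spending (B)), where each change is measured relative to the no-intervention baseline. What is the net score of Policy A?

Baseline:
  E = 103
  P = 49
  D = 66 + 4·103 − 4·49 = 282
  B = 121 + 6·103 − 3·282 = -107
  X = 210 − 2·103 − 2·(-107) = 218
Policy A (E + 37):
  E = 103 + 37 = 140
  P = 49
  D = 66 + 4·140 − 4·49 = 430
  B = 121 + 6·140 − 3·430 = -329
  X = 210 − 2·140 − 2·(-329) = 588
ΔX = 588 − 218 = 370; ΔB = -329 − (-107) = -222
Score = (-1)·370 + (-2)·(-222) = 74

74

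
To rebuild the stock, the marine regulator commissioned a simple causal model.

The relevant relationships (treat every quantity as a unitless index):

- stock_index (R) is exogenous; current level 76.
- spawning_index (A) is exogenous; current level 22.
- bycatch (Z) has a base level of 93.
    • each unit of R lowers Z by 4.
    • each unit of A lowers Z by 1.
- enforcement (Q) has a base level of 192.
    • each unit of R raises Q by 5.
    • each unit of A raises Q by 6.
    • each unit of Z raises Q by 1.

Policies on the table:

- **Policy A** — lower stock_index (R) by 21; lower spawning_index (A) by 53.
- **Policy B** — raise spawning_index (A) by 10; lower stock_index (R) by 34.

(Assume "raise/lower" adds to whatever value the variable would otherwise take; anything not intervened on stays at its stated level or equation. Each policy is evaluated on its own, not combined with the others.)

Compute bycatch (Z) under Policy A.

Policy A (R − 21, A − 53):
  R = 76 − 21 = 55
  A = 22 − 53 = -31
  Z = 93 − 4·55 − (-31) = -96

-96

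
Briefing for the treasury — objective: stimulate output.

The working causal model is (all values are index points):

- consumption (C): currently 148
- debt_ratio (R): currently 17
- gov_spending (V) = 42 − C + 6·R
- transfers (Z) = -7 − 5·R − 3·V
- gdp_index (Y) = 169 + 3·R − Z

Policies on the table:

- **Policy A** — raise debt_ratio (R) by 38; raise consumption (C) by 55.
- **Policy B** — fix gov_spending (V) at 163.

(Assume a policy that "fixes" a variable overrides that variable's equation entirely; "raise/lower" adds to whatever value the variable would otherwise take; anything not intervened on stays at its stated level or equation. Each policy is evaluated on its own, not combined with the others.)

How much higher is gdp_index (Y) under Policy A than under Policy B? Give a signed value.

322

Policy A (R + 38, C + 55):
  C = 148 + 55 = 203
  R = 17 + 38 = 55
  V = 42 − 203 + 6·55 = 169
  Z = -7 − 5·55 − 3·169 = -789
  Y = 169 + 3·55 − (-789) = 1123
Policy B (V := 163):
  C = 148
  R = 17
  V = 163
  Z = -7 − 5·17 − 3·163 = -581
  Y = 169 + 3·17 − (-581) = 801
Y: 1123 − 801 = 322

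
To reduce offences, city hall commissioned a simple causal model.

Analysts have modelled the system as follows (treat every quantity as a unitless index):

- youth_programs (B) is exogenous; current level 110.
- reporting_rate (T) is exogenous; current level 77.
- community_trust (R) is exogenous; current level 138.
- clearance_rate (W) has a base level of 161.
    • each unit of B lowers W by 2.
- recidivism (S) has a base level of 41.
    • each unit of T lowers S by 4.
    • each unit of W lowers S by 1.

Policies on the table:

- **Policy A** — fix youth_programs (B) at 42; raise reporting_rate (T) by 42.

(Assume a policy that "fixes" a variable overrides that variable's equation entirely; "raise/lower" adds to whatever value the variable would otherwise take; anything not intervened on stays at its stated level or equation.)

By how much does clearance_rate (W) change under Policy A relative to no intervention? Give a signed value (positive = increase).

Baseline:
  B = 110
  W = 161 − 2·110 = -59
Policy A (B := 42, T + 42):
  B = 42
  W = 161 − 2·42 = 77
Change in W: 77 − (-59) = 136

136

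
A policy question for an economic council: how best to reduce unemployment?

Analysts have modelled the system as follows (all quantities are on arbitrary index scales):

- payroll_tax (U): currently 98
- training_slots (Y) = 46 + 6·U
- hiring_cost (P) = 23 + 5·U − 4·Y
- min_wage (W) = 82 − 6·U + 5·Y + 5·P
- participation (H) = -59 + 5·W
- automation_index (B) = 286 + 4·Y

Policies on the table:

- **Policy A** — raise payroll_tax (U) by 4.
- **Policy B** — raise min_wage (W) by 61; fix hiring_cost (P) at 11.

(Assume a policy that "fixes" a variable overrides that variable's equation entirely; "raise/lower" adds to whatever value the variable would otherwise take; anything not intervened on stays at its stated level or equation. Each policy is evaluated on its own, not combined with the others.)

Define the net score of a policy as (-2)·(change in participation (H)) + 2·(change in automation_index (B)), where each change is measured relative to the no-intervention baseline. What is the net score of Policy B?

Baseline:
  U = 98
  Y = 46 + 6·98 = 634
  P = 23 + 5·98 − 4·634 = -2023
  W = 82 − 6·98 + 5·634 + 5·(-2023) = -7451
  H = -59 + 5·(-7451) = -37314
  B = 286 + 4·634 = 2822
Policy B (W + 61, P := 11):
  U = 98
  Y = 46 + 6·98 = 634
  P = 11
  W = 82 − 6·98 + 5·634 + 5·11 (+61 from intervention) = 2780
  H = -59 + 5·2780 = 13841
  B = 286 + 4·634 = 2822
ΔH = 13841 − (-37314) = 51155; ΔB = 2822 − 2822 = 0
Score = (-2)·51155 + 2·0 = -102310

-102310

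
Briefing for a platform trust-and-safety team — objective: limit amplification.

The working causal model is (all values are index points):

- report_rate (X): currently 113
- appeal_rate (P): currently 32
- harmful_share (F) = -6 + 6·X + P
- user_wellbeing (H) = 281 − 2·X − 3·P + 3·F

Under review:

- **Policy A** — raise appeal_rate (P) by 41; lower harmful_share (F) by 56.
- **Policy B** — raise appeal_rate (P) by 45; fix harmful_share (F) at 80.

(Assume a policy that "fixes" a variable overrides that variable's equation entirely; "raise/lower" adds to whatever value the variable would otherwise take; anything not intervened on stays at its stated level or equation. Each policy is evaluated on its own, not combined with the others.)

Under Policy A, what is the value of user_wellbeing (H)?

1903

Policy A (P + 41, F − 56):
  X = 113
  P = 32 + 41 = 73
  F = -6 + 6·113 + 73 (−56 from intervention) = 689
  H = 281 − 2·113 − 3·73 + 3·689 = 1903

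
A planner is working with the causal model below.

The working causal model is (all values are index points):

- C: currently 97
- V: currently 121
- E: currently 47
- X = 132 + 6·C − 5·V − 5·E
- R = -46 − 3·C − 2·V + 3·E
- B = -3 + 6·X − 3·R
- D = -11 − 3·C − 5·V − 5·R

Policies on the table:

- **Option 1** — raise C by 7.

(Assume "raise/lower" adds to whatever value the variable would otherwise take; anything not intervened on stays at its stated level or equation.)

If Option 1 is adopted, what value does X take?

Option 1 (C + 7):
  C = 97 + 7 = 104
  V = 121
  E = 47
  X = 132 + 6·104 − 5·121 − 5·47 = -84

-84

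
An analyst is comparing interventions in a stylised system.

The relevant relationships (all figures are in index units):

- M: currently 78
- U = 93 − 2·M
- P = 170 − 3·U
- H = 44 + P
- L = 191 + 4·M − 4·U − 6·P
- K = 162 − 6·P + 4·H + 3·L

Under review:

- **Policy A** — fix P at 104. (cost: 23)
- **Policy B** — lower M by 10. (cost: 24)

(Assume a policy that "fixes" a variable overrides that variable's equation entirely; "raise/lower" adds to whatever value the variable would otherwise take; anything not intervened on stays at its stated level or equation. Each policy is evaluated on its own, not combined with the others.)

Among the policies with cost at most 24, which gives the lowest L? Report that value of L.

Policy A (P := 104):
  M = 78
  U = 93 − 2·78 = -63
  P = 104
  L = 191 + 4·78 − 4·(-63) − 6·104 = 131
Policy B (M − 10):
  M = 78 − 10 = 68
  U = 93 − 2·68 = -43
  P = 170 − 3·(-43) = 299
  L = 191 + 4·68 − 4·(-43) − 6·299 = -1159
Comparing — Policy A: L=131, Policy B: L=-1159. Lowest is -1159 (Policy B).

-1159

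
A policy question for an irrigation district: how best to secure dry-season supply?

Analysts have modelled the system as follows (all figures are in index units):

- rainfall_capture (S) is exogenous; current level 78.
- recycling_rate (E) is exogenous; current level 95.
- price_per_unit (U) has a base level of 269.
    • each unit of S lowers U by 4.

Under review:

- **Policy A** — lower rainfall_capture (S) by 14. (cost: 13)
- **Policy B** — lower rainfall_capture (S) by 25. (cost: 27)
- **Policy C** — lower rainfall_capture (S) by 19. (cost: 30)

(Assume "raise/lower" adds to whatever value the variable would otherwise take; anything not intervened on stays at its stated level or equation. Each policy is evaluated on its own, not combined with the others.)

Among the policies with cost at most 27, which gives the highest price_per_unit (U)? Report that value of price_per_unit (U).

57

Policy A (S − 14):
  S = 78 − 14 = 64
  U = 269 − 4·64 = 13
Policy B (S − 25):
  S = 78 − 25 = 53
  U = 269 − 4·53 = 57
Comparing — Policy A: U=13, Policy B: U=57. Highest is 57 (Policy B).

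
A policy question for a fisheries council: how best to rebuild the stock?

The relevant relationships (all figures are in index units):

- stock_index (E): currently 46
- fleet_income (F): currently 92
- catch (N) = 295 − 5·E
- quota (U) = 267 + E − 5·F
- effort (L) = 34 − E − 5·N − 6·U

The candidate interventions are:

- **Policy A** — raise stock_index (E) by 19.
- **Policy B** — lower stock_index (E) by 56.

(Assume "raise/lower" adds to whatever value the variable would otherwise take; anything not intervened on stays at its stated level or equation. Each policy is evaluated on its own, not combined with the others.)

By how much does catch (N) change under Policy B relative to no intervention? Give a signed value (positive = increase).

280

Baseline:
  E = 46
  N = 295 − 5·46 = 65
Policy B (E − 56):
  E = 46 − 56 = -10
  N = 295 − 5·(-10) = 345
Change in N: 345 − 65 = 280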